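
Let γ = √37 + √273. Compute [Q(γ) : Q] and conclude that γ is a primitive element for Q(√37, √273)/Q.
[Q(γ) : Q] = 4 (equivalently, Q(γ) = Q(√37, √273))

Obviously Q(γ) ⊆ Q(√37, √273), and [Q(√37, √273):Q] = 4 (since 37, 273 are distinct squarefree integers > 1 with 10101 not a perfect square). To show equality we compute the minimal polynomial of γ. From γ = √37 + √273: γ^2 = 37 + 2√(10101) + 273 = 310 + 2√(10101), so γ^2 - 310 = 2√(10101); squaring, (γ^2 - 310)^2 = 4·10101, i.e. γ^4 - 620γ^2 + 96100 - 40404 = 0, i.e. γ^4 - 620γ^2 + 55696 = 0. So γ is a root of x^4 - 620x^2 + 55696. This polynomial is irreducible over Q: it has no rational root (each ±√37 ± √273 is irrational), and any factorization into two quadratics over Q would force √(10101) ∈ Q (pairing opposite roots) or √37, √273 ∈ Q (other pairings), all impossible. Hence [Q(γ):Q] = 4 = [Q(√37, √273):Q], so Q(γ) = Q(√37, √273).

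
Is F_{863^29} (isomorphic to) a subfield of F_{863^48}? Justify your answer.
No: F_{863^29} is not a subfield of F_{863^48}

F_{p^m} embeds in F_{p^n} iff m | n. Here 29 ∤ 48 (since 48 = 1·29 + 19 with remainder 19 ≠ 0), so F_{863^29} is not a subfield of F_{863^48}. Equivalently: if it were, the tower law would give 29 = [F_{863^29}:F_863] dividing [F_{863^48}:F_863] = 48, contradiction.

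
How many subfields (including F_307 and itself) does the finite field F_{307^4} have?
F_{307^4} has 3 subfields

The subfields of F_{p^n} are exactly the fields F_{p^d} for d | n (each is the fixed field of the unique index-d subgroup of Gal(F_{p^n}/F_p) ≅ Z/nZ). The divisors of n = 4 are {1, 2, 4}, giving 3 subfields: F_{307^1}, F_{307^2}, F_{307^4}.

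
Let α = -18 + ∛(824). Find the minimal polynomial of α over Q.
m_α(x) = x^3 + 54x^2 + 972x + 5008

Set β = α + 18 = ∛(824), so β^3 = 824. Then (α + 18)^3 - 824 = 0, i.e. α is a root of g(x) = (x + 18)^3 - 824 = x^3 + 54x^2 + 972x + 5008. Since g(x) = h(x + 18) where h(x) = x^3 - 824, and h is irreducible over Q (because 824 is not a perfect cube, so h has no rational root, and a monic cubic with no rational root is irreducible), g is also irreducible (irreducibility is preserved under the substitution x → x + 18). Hence m_α(x) = x^3 + 54x^2 + 972x + 5008.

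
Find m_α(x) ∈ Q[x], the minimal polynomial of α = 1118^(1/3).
m_α(x) = x^3 - 1118

α satisfies α^3 = 1118, so x^3 - 1118 annihilates α. By the rational root test, a rational root p/q (in lowest terms) of x^3 - 1118 would satisfy p^3 = 1118 q^3, forcing q = 1 and p^3 = 1118; but 1118 is not a perfect cube, contradiction. A monic cubic over Q with no rational root is irreducible (any nontrivial factorization would include a linear factor). Hence x^3 - 1118 is the minimal polynomial of α, and in particular [Q(α):Q] = 3.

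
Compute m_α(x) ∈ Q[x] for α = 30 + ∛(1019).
m_α(x) = x^3 - 90x^2 + 2700x - 28019

Set β = α - 30 = ∛(1019), so β^3 = 1019. Then (α - 30)^3 - 1019 = 0, i.e. α is a root of g(x) = (x - 30)^3 - 1019 = x^3 - 90x^2 + 2700x - 28019. Since g(x) = h(x - 30) where h(x) = x^3 - 1019, and h is irreducible over Q (because 1019 is not a perfect cube, so h has no rational root, and a monic cubic with no rational root is irreducible), g is also irreducible (irreducibility is preserved under the substitution x → x - 30). Hence m_α(x) = x^3 - 90x^2 + 2700x - 28019.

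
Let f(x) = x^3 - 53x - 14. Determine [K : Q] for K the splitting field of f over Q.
[K : Q] = 6

By the rational root test, any rational root of the monic integer polynomial f(x) = x^3 - 53x - 14 must be an integer dividing the constant term -14, i.e. one of ±{1, 2, 7, 14}. Evaluating: f(1) = -66, f(-1) = 38, f(2) = -112, f(-2) = 84, f(7) = -42, f(-7) = 14, f(14) = 1988, f(-14) = -2016; none is 0, so f has no rational root and is therefore irreducible over Q (a cubic with no linear factor over a field is irreducible). For an irreducible cubic, the Galois group is A_3 or S_3 according as the discriminant disc(f) = -4a^3 - 27b^2 = -4·(-53)^3 - 27·(-14)^2 = 590216 is or is not a square in Q. Here disc(f) = 590216 is not a perfect square in Q, so the Galois group of f over Q is not contained in A_3 and must be all of S_3. The splitting field has degree |S_3| = 6 over Q, so [K : Q] = 6.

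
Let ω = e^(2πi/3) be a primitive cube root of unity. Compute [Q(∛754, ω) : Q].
[Q(∛754, ω) : Q] = 6

[Q(∛754):Q] = 3 (min poly x^3 - 754, irreducible since 754 is not a perfect cube). [Q(ω):Q] = 2 (min poly x^2 + x + 1). Since Q(∛754) ⊂ R and ω ∉ R, we have ω ∉ Q(∛754), so x^2 + x + 1 remains irreducible over Q(∛754) and [Q(∛754, ω) : Q(∛754)] = 2. By the tower law, [Q(∛754, ω) : Q] = 3 · 2 = 6. (In fact Q(∛754, ω) is the splitting field of x^3 - 754 over Q.)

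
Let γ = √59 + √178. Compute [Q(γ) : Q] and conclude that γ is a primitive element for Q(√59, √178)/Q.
[Q(γ) : Q] = 4 (equivalently, Q(γ) = Q(√59, √178))

Obviously Q(γ) ⊆ Q(√59, √178), and [Q(√59, √178):Q] = 4 (since 59, 178 are distinct squarefree integers > 1 with 10502 not a perfect square). To show equality we compute the minimal polynomial of γ. From γ = √59 + √178: γ^2 = 59 + 2√(10502) + 178 = 237 + 2√(10502), so γ^2 - 237 = 2√(10502); squaring, (γ^2 - 237)^2 = 4·10502, i.e. γ^4 - 474γ^2 + 56169 - 42008 = 0, i.e. γ^4 - 474γ^2 + 14161 = 0. So γ is a root of x^4 - 474x^2 + 14161. This polynomial is irreducible over Q: it has no rational root (each ±√59 ± √178 is irrational), and any factorization into two quadratics over Q would force √(10502) ∈ Q (pairing opposite roots) or √59, √178 ∈ Q (other pairings), all impossible. Hence [Q(γ):Q] = 4 = [Q(√59, √178):Q], so Q(γ) = Q(√59, √178).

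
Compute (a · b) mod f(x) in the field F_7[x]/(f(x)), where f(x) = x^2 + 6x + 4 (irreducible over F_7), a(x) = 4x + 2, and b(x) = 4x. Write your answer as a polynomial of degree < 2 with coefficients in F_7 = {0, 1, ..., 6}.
a · b ≡ 3x + 6 (mod f(x))

Multiply in F_7[x]: a(x)·b(x) = (4x + 2)·(4x) = 2x^2 + x. This has degree ≥ 2, so divide by f(x) over F_7: 2x^2 + x = (2)·(x^2 + 6x + 4) + (3x + 6). Hence a·b ≡ 3x + 6 (mod f). (F_7[x]/(f) is a field with 7^2 = 49 elements since f is irreducible of degree 2.)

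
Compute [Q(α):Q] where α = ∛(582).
[Q(α):Q] = 3

The minimal polynomial of α is x^3 - 582, irreducible over Q since 582 is not a perfect cube (so x^3 - 582 has no rational root). Hence [Q(α):Q] = deg(m_α) = 3.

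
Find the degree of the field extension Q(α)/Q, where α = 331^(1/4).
[Q(α):Q] = 4

α is a root of x^4 - 331. By Eisenstein's criterion at the prime p = 331 (which divides the constant term 331 but p^2 = 109561 does not, since 331 is squarefree), x^4 - 331 is irreducible over Q. Hence [Q(α):Q] = 4.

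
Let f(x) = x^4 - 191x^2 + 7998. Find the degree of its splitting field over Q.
[K : Q] = 4

Solving the quadratic in x^2: x^2 = (191 ± √(191^2 - 4·7998))/2 = (191 ± √4489)/2 = (191 ± 67)/2, giving x^2 = 129 or x^2 = 62. So f(x) = (x^2 - 129)(x^2 - 62) and the roots of f are ±√129, ±√62. Hence the splitting field is K = Q(√129, √62). Since 129 and 62 are distinct squarefree integers > 1, their product 7998 is not a perfect square, so √62 ∉ Q(√129). By the tower law [K:Q] = [Q(√129,√62):Q(√129)] · [Q(√129):Q] = 2 · 2 = 4.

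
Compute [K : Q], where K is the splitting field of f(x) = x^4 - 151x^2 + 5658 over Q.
[K : Q] = 4

Solving the quadratic in x^2: x^2 = (151 ± √(151^2 - 4·5658))/2 = (151 ± √169)/2 = (151 ± 13)/2, giving x^2 = 82 or x^2 = 69. So f(x) = (x^2 - 82)(x^2 - 69) and the roots of f are ±√82, ±√69. Hence the splitting field is K = Q(√82, √69). Since 82 and 69 are distinct squarefree integers > 1, their product 5658 is not a perfect square, so √69 ∉ Q(√82). By the tower law [K:Q] = [Q(√82,√69):Q(√82)] · [Q(√82):Q] = 2 · 2 = 4.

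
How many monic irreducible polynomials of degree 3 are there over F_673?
There are 101606848 monic irreducible polynomials of degree 3 over F_673

Each element of F_{673^3} that lies in no proper subfield is a root of exactly one monic irreducible of degree 3 over F_673, and each such polynomial has 3 distinct roots in F_{673^3}. By Möbius inversion the count is N_673(3) = (1/3) Σ_{d|3} μ(3/d) · 673^d = (1/3)(μ(3)·673^1 + μ(1)·673^3) = 304820544/3 = 101606848.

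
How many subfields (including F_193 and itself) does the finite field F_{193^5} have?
F_{193^5} has 2 subfields

The subfields of F_{p^n} are exactly the fields F_{p^d} for d | n (each is the fixed field of the unique index-d subgroup of Gal(F_{p^n}/F_p) ≅ Z/nZ). The divisors of n = 5 are {1, 5}, giving 2 subfields: F_{193^1}, F_{193^5}.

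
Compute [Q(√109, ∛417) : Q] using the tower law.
[Q(√109, ∛417) : Q] = 6

Let L = Q(√109, ∛417). Since Q(√109) ⊂ L and [Q(√109):Q] = 2, the tower law gives 2 | [L:Q]. Likewise Q(∛417) ⊂ L with [Q(∛417):Q] = 3 (because 417 is not a perfect cube), so 3 | [L:Q]. As gcd(2,3) = 1, [L:Q] is divisible by 6. Conversely L is generated over Q by √109 and ∛417, so [L:Q] ≤ 2·3 = 6. Therefore [Q(√109, ∛417) : Q] = 6.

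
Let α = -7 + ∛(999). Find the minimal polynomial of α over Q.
m_α(x) = x^3 + 21x^2 + 147x - 656

Set β = α + 7 = ∛(999), so β^3 = 999. Then (α + 7)^3 - 999 = 0, i.e. α is a root of g(x) = (x + 7)^3 - 999 = x^3 + 21x^2 + 147x - 656. Since g(x) = h(x + 7) where h(x) = x^3 - 999, and h is irreducible over Q (because 999 is not a perfect cube, so h has no rational root, and a monic cubic with no rational root is irreducible), g is also irreducible (irreducibility is preserved under the substitution x → x + 7). Hence m_α(x) = x^3 + 21x^2 + 147x - 656.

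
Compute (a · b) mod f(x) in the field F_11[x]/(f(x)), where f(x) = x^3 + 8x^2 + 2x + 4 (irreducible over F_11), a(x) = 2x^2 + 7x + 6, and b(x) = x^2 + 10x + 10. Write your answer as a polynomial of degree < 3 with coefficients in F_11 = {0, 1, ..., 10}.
a · b ≡ 4x^2 + x + 5 (mod f(x))

Multiply in F_11[x]: a(x)·b(x) = (2x^2 + 7x + 6)·(x^2 + 10x + 10) = 2x^4 + 5x^3 + 8x^2 + 9x + 5. This has degree ≥ 3, so divide by f(x) over F_11: 2x^4 + 5x^3 + 8x^2 + 9x + 5 = (2x)·(x^3 + 8x^2 + 2x + 4) + (4x^2 + x + 5). Hence a·b ≡ 4x^2 + x + 5 (mod f). (F_11[x]/(f) is a field with 11^3 = 1331 elements since f is irreducible of degree 3.)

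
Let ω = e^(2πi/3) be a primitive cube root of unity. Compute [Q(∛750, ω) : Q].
[Q(∛750, ω) : Q] = 6

[Q(∛750):Q] = 3 (min poly x^3 - 750, irreducible since 750 is not a perfect cube). [Q(ω):Q] = 2 (min poly x^2 + x + 1). Since Q(∛750) ⊂ R and ω ∉ R, we have ω ∉ Q(∛750), so x^2 + x + 1 remains irreducible over Q(∛750) and [Q(∛750, ω) : Q(∛750)] = 2. By the tower law, [Q(∛750, ω) : Q] = 3 · 2 = 6. (In fact Q(∛750, ω) is the splitting field of x^3 - 750 over Q.)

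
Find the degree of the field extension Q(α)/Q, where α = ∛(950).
[Q(α):Q] = 3

The minimal polynomial of α is x^3 - 950, irreducible over Q since 950 is not a perfect cube (so x^3 - 950 has no rational root). Hence [Q(α):Q] = deg(m_α) = 3.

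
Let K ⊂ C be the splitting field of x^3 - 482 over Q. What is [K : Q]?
[K : Q] = 6

The roots of x^3 - 482 are ∛482, ω∛482, ω^2∛482 where ω = e^(2πi/3) is a primitive cube root of unity, so K = Q(∛482, ω). Now [Q(∛482):Q] = 3 (since 482 is not a perfect cube, x^3 - 482 is irreducible) and [Q(ω):Q] = 2. Both 2 and 3 divide [K:Q], and [K:Q] ≤ 3·2 = 6, so [K:Q] = 6. (Equivalently: Q(∛482) ⊂ R but ω ∉ R, so [K : Q(∛482)] = 2.)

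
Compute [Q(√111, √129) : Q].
[Q(√111, √129) : Q] = 4

[Q(√111):Q] = 2 (min poly x^2 - 111, irreducible since 111 is squarefree > 1). For the top step, suppose √129 ∈ Q(√111), say √129 = c + d√111 with c, d ∈ Q. Squaring: 129 = c^2 + 111d^2 + 2cd√111. Since √111 ∉ Q this forces 2cd = 0. If d = 0 then √129 = c ∈ Q, contradicting 129 squarefree > 1. If c = 0 then 129 = 111d^2, so 111·129 = (111d)^2 is a perfect square in Q — but 111·129 = 14319 is not a perfect square (since 111 and 129 are distinct squarefree integers). Contradiction. Hence √129 ∉ Q(√111), so x^2 - 129 stays irreducible over Q(√111) and [Q(√111, √129) : Q(√111)] = 2. By the tower law, [Q(√111, √129) : Q] = 2 · 2 = 4.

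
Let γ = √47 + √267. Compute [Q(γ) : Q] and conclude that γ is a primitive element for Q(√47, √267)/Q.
[Q(γ) : Q] = 4 (equivalently, Q(γ) = Q(√47, √267))

Obviously Q(γ) ⊆ Q(√47, √267), and [Q(√47, √267):Q] = 4 (since 47, 267 are distinct squarefree integers > 1 with 12549 not a perfect square). To show equality we compute the minimal polynomial of γ. From γ = √47 + √267: γ^2 = 47 + 2√(12549) + 267 = 314 + 2√(12549), so γ^2 - 314 = 2√(12549); squaring, (γ^2 - 314)^2 = 4·12549, i.e. γ^4 - 628γ^2 + 98596 - 50196 = 0, i.e. γ^4 - 628γ^2 + 48400 = 0. So γ is a root of x^4 - 628x^2 + 48400. This polynomial is irreducible over Q: it has no rational root (each ±√47 ± √267 is irrational), and any factorization into two quadratics over Q would force √(12549) ∈ Q (pairing opposite roots) or √47, √267 ∈ Q (other pairings), all impossible. Hence [Q(γ):Q] = 4 = [Q(√47, √267):Q], so Q(γ) = Q(√47, √267).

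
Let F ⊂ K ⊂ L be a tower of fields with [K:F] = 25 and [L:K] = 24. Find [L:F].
[L:F] = 600

The tower law says that for any tower of field extensions F ⊂ K ⊂ L with finite degrees, [L:F] = [L:K] · [K:F]. Here this gives [L:F] = 24 · 25 = 600.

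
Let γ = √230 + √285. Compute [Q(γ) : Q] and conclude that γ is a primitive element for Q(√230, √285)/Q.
[Q(γ) : Q] = 4 (equivalently, Q(γ) = Q(√230, √285))

Obviously Q(γ) ⊆ Q(√230, √285), and [Q(√230, √285):Q] = 4 (since 230, 285 are distinct squarefree integers > 1 with 65550 not a perfect square). To show equality we compute the minimal polynomial of γ. From γ = √230 + √285: γ^2 = 230 + 2√(65550) + 285 = 515 + 2√(65550), so γ^2 - 515 = 2√(65550); squaring, (γ^2 - 515)^2 = 4·65550, i.e. γ^4 - 1030γ^2 + 265225 - 262200 = 0, i.e. γ^4 - 1030γ^2 + 3025 = 0. So γ is a root of x^4 - 1030x^2 + 3025. This polynomial is irreducible over Q: it has no rational root (each ±√230 ± √285 is irrational), and any factorization into two quadratics over Q would force √(65550) ∈ Q (pairing opposite roots) or √230, √285 ∈ Q (other pairings), all impossible. Hence [Q(γ):Q] = 4 = [Q(√230, √285):Q], so Q(γ) = Q(√230, √285).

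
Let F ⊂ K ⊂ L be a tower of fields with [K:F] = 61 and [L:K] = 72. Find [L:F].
[L:F] = 4392

The tower law says that for any tower of field extensions F ⊂ K ⊂ L with finite degrees, [L:F] = [L:K] · [K:F]. Here this gives [L:F] = 72 · 61 = 4392.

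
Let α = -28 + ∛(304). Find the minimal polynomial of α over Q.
m_α(x) = x^3 + 84x^2 + 2352x + 21648

Set β = α + 28 = ∛(304), so β^3 = 304. Then (α + 28)^3 - 304 = 0, i.e. α is a root of g(x) = (x + 28)^3 - 304 = x^3 + 84x^2 + 2352x + 21648. Since g(x) = h(x + 28) where h(x) = x^3 - 304, and h is irreducible over Q (because 304 is not a perfect cube, so h has no rational root, and a monic cubic with no rational root is irreducible), g is also irreducible (irreducibility is preserved under the substitution x → x + 28). Hence m_α(x) = x^3 + 84x^2 + 2352x + 21648.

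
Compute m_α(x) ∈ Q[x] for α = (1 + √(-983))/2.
m_α(x) = x^2 - x + 246

From 2α - 1 = √(-983), squaring gives (2α - 1)^2 = -983, i.e. 4α^2 - 4α + 1 = -983, so α^2 - α + (1 + 983)/4 = 0. Since -983 ≡ 1 (mod 4), (1 + 983)/4 = 246 ∈ Z. The polynomial x^2 - x + 246 has discriminant 1 - 4·(246) = -983, which is not a perfect square in Q (d = -983 is squarefree and ≠ 1), so x^2 - x + 246 is irreducible over Q. It is the minimal polynomial of α.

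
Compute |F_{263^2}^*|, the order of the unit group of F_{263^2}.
|F_{263^2}^*| = 69168

F_{263^2} has 263^2 = 69169 elements; its multiplicative group consists of all nonzero elements, so |F_{263^2}^*| = 69169 - 1 = 69168. (It is cyclic since any finite subgroup of the multiplicative group of a field is cyclic.)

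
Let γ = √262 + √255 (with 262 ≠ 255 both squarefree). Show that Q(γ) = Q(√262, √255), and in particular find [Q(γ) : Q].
[Q(γ) : Q] = 4 (equivalently, Q(γ) = Q(√262, √255))

Obviously Q(γ) ⊆ Q(√262, √255), and [Q(√262, √255):Q] = 4 (since 262, 255 are distinct squarefree integers > 1 with 66810 not a perfect square). To show equality we compute the minimal polynomial of γ. From γ = √262 + √255: γ^2 = 262 + 2√(66810) + 255 = 517 + 2√(66810), so γ^2 - 517 = 2√(66810); squaring, (γ^2 - 517)^2 = 4·66810, i.e. γ^4 - 1034γ^2 + 267289 - 267240 = 0, i.e. γ^4 - 1034γ^2 + 49 = 0. So γ is a root of x^4 - 1034x^2 + 49. This polynomial is irreducible over Q: it has no rational root (each ±√262 ± √255 is irrational), and any factorization into two quadratics over Q would force √(66810) ∈ Q (pairing opposite roots) or √262, √255 ∈ Q (other pairings), all impossible. Hence [Q(γ):Q] = 4 = [Q(√262, √255):Q], so Q(γ) = Q(√262, √255).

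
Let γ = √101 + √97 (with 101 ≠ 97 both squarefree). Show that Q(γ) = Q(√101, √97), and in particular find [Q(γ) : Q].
[Q(γ) : Q] = 4 (equivalently, Q(γ) = Q(√101, √97))

Obviously Q(γ) ⊆ Q(√101, √97), and [Q(√101, √97):Q] = 4 (since 101, 97 are distinct squarefree integers > 1 with 9797 not a perfect square). To show equality we compute the minimal polynomial of γ. From γ = √101 + √97: γ^2 = 101 + 2√(9797) + 97 = 198 + 2√(9797), so γ^2 - 198 = 2√(9797); squaring, (γ^2 - 198)^2 = 4·9797, i.e. γ^4 - 396γ^2 + 39204 - 39188 = 0, i.e. γ^4 - 396γ^2 + 16 = 0. So γ is a root of x^4 - 396x^2 + 16. This polynomial is irreducible over Q: it has no rational root (each ±√101 ± √97 is irrational), and any factorization into two quadratics over Q would force √(9797) ∈ Q (pairing opposite roots) or √101, √97 ∈ Q (other pairings), all impossible. Hence [Q(γ):Q] = 4 = [Q(√101, √97):Q], so Q(γ) = Q(√101, √97).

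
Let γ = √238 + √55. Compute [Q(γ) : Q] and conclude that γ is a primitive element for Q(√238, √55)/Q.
[Q(γ) : Q] = 4 (equivalently, Q(γ) = Q(√238, √55))

Obviously Q(γ) ⊆ Q(√238, √55), and [Q(√238, √55):Q] = 4 (since 238, 55 are distinct squarefree integers > 1 with 13090 not a perfect square). To show equality we compute the minimal polynomial of γ. From γ = √238 + √55: γ^2 = 238 + 2√(13090) + 55 = 293 + 2√(13090), so γ^2 - 293 = 2√(13090); squaring, (γ^2 - 293)^2 = 4·13090, i.e. γ^4 - 586γ^2 + 85849 - 52360 = 0, i.e. γ^4 - 586γ^2 + 33489 = 0. So γ is a root of x^4 - 586x^2 + 33489. This polynomial is irreducible over Q: it has no rational root (each ±√238 ± √55 is irrational), and any factorization into two quadratics over Q would force √(13090) ∈ Q (pairing opposite roots) or √238, √55 ∈ Q (other pairings), all impossible. Hence [Q(γ):Q] = 4 = [Q(√238, √55):Q], so Q(γ) = Q(√238, √55).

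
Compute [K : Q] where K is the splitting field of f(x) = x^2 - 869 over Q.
[K : Q] = 2

f(x) = x^2 - 869 factors as (x - √869)(x + √869). The splitting field is K = Q(√869). Since 869 is squarefree and > 1, it is not a perfect square, so x^2 - 869 is irreducible over Q and [Q(√869) : Q] = 2. Hence [K : Q] = 2.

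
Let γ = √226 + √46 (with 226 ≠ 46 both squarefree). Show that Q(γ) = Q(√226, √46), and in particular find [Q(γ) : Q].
[Q(γ) : Q] = 4 (equivalently, Q(γ) = Q(√226, √46))

Obviously Q(γ) ⊆ Q(√226, √46), and [Q(√226, √46):Q] = 4 (since 226, 46 are distinct squarefree integers > 1 with 10396 not a perfect square). To show equality we compute the minimal polynomial of γ. From γ = √226 + √46: γ^2 = 226 + 2√(10396) + 46 = 272 + 2√(10396), so γ^2 - 272 = 2√(10396); squaring, (γ^2 - 272)^2 = 4·10396, i.e. γ^4 - 544γ^2 + 73984 - 41584 = 0, i.e. γ^4 - 544γ^2 + 32400 = 0. So γ is a root of x^4 - 544x^2 + 32400. This polynomial is irreducible over Q: it has no rational root (each ±√226 ± √46 is irrational), and any factorization into two quadratics over Q would force √(10396) ∈ Q (pairing opposite roots) or √226, √46 ∈ Q (other pairings), all impossible. Hence [Q(γ):Q] = 4 = [Q(√226, √46):Q], so Q(γ) = Q(√226, √46).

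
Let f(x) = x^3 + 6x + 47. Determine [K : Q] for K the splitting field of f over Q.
[K : Q] = 6

By the rational root test, any rational root of the monic integer polynomial f(x) = x^3 + 6x + 47 must be an integer dividing the constant term 47, i.e. one of ±{1, 47}. Evaluating: f(1) = 54, f(-1) = 40, f(47) = 104152, f(-47) = -104058; none is 0, so f has no rational root and is therefore irreducible over Q (a cubic with no linear factor over a field is irreducible). For an irreducible cubic, the Galois group is A_3 or S_3 according as the discriminant disc(f) = -4a^3 - 27b^2 = -4·(6)^3 - 27·(47)^2 = -60507 is or is not a square in Q. Here disc(f) = -60507 is not a perfect square in Q, so the Galois group of f over Q is not contained in A_3 and must be all of S_3. The splitting field has degree |S_3| = 6 over Q, so [K : Q] = 6.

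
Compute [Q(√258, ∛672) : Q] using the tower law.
[Q(√258, ∛672) : Q] = 6

Let L = Q(√258, ∛672). Since Q(√258) ⊂ L and [Q(√258):Q] = 2, the tower law gives 2 | [L:Q]. Likewise Q(∛672) ⊂ L with [Q(∛672):Q] = 3 (because 672 is not a perfect cube), so 3 | [L:Q]. As gcd(2,3) = 1, [L:Q] is divisible by 6. Conversely L is generated over Q by √258 and ∛672, so [L:Q] ≤ 2·3 = 6. Therefore [Q(√258, ∛672) : Q] = 6.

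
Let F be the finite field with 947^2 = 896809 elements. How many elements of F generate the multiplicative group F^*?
There are φ(896808) = 262080 primitive elements

F_q^* is cyclic of order q - 1 = 896808. A cyclic group of order m has exactly φ(m) generators. Here m = 896808 = 2^3 · 3 · 11 · 43 · 79, so the number of primitive elements is φ(896808) = 262080.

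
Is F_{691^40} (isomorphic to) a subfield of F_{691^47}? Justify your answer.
No: F_{691^40} is not a subfield of F_{691^47}

F_{p^m} embeds in F_{p^n} iff m | n. Here 40 ∤ 47 (since 47 = 1·40 + 7 with remainder 7 ≠ 0), so F_{691^40} is not a subfield of F_{691^47}. Equivalently: if it were, the tower law would give 40 = [F_{691^40}:F_691] dividing [F_{691^47}:F_691] = 47, contradiction.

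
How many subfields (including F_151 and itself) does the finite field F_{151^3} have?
F_{151^3} has 2 subfields

The subfields of F_{p^n} are exactly the fields F_{p^d} for d | n (each is the fixed field of the unique index-d subgroup of Gal(F_{p^n}/F_p) ≅ Z/nZ). The divisors of n = 3 are {1, 3}, giving 2 subfields: F_{151^1}, F_{151^3}.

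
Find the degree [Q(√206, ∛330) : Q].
[Q(√206, ∛330) : Q] = 6

Let L = Q(√206, ∛330). Since Q(√206) ⊂ L and [Q(√206):Q] = 2, the tower law gives 2 | [L:Q]. Likewise Q(∛330) ⊂ L with [Q(∛330):Q] = 3 (because 330 is not a perfect cube), so 3 | [L:Q]. As gcd(2,3) = 1, [L:Q] is divisible by 6. Conversely L is generated over Q by √206 and ∛330, so [L:Q] ≤ 2·3 = 6. Therefore [Q(√206, ∛330) : Q] = 6.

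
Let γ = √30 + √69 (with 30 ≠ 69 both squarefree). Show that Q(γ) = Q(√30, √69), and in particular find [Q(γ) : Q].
[Q(γ) : Q] = 4 (equivalently, Q(γ) = Q(√30, √69))

Obviously Q(γ) ⊆ Q(√30, √69), and [Q(√30, √69):Q] = 4 (since 30, 69 are distinct squarefree integers > 1 with 2070 not a perfect square). To show equality we compute the minimal polynomial of γ. From γ = √30 + √69: γ^2 = 30 + 2√(2070) + 69 = 99 + 2√(2070), so γ^2 - 99 = 2√(2070); squaring, (γ^2 - 99)^2 = 4·2070, i.e. γ^4 - 198γ^2 + 9801 - 8280 = 0, i.e. γ^4 - 198γ^2 + 1521 = 0. So γ is a root of x^4 - 198x^2 + 1521. This polynomial is irreducible over Q: it has no rational root (each ±√30 ± √69 is irrational), and any factorization into two quadratics over Q would force √(2070) ∈ Q (pairing opposite roots) or √30, √69 ∈ Q (other pairings), all impossible. Hence [Q(γ):Q] = 4 = [Q(√30, √69):Q], so Q(γ) = Q(√30, √69).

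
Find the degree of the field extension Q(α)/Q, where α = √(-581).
[Q(α):Q] = 2

[Q(α):Q] equals the degree of the minimal polynomial of α. Here α^2 = -581 and x^2 + 581 is irreducible (d = -581 is squarefree, ≠ 1, hence not a square), so deg(m_α) = 2. Thus [Q(α):Q] = 2.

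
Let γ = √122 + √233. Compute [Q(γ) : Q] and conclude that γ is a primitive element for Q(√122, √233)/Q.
[Q(γ) : Q] = 4 (equivalently, Q(γ) = Q(√122, √233))

Obviously Q(γ) ⊆ Q(√122, √233), and [Q(√122, √233):Q] = 4 (since 122, 233 are distinct squarefree integers > 1 with 28426 not a perfect square). To show equality we compute the minimal polynomial of γ. From γ = √122 + √233: γ^2 = 122 + 2√(28426) + 233 = 355 + 2√(28426), so γ^2 - 355 = 2√(28426); squaring, (γ^2 - 355)^2 = 4·28426, i.e. γ^4 - 710γ^2 + 126025 - 113704 = 0, i.e. γ^4 - 710γ^2 + 12321 = 0. So γ is a root of x^4 - 710x^2 + 12321. This polynomial is irreducible over Q: it has no rational root (each ±√122 ± √233 is irrational), and any factorization into two quadratics over Q would force √(28426) ∈ Q (pairing opposite roots) or √122, √233 ∈ Q (other pairings), all impossible. Hence [Q(γ):Q] = 4 = [Q(√122, √233):Q], so Q(γ) = Q(√122, √233).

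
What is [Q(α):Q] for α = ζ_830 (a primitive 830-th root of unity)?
[Q(α):Q] = 328

The minimal polynomial of ζ_830 over Q is the 830-th cyclotomic polynomial Φ_830(x), which is irreducible over Q and has degree φ(830) = 328. Hence [Q(α):Q] = φ(830) = 328.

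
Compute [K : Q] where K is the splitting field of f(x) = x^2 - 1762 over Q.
[K : Q] = 2

f(x) = x^2 - 1762 factors as (x - √1762)(x + √1762). The splitting field is K = Q(√1762). Since 1762 is squarefree and > 1, it is not a perfect square, so x^2 - 1762 is irreducible over Q and [Q(√1762) : Q] = 2. Hence [K : Q] = 2.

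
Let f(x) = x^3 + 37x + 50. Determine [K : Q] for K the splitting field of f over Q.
[K : Q] = 6

By the rational root test, any rational root of the monic integer polynomial f(x) = x^3 + 37x + 50 must be an integer dividing the constant term 50, i.e. one of ±{1, 2, 5, 10, 25, 50}. Evaluating: f(1) = 88, f(-1) = 12, f(2) = 132, f(-2) = -32, f(5) = 360, f(-5) = -260, f(10) = 1420, f(-10) = -1320, f(25) = 16600, f(-25) = -16500, f(50) = 126900, f(-50) = -126800; none is 0, so f has no rational root and is therefore irreducible over Q (a cubic with no linear factor over a field is irreducible). For an irreducible cubic, the Galois group is A_3 or S_3 according as the discriminant disc(f) = -4a^3 - 27b^2 = -4·(37)^3 - 27·(50)^2 = -270112 is or is not a square in Q. Here disc(f) = -270112 is not a perfect square in Q, so the Galois group of f over Q is not contained in A_3 and must be all of S_3. The splitting field has degree |S_3| = 6 over Q, so [K : Q] = 6.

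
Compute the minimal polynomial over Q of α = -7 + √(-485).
m_α(x) = x^2 + 14x + 534

From α + 7 = √(-485), squaring gives (α + 7)^2 = -485, i.e. α^2 + 14α + 49 = -485, so α^2 + 14α + 534 = 0. The discriminant of x^2 + 14x + 534 is (14)^2 - 4·(534) = 196 - 2136 = -1940, and 4·(-485) is not a perfect square in Q since -485 is squarefree and ≠ 1. Hence x^2 + 14x + 534 is irreducible over Q and is the minimal polynomial of α.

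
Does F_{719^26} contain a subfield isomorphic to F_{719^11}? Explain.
No: F_{719^11} is not a subfield of F_{719^26}

F_{p^m} embeds in F_{p^n} iff m | n. Here 11 ∤ 26 (since 26 = 2·11 + 4 with remainder 4 ≠ 0), so F_{719^11} is not a subfield of F_{719^26}. Equivalently: if it were, the tower law would give 11 = [F_{719^11}:F_719] dividing [F_{719^26}:F_719] = 26, contradiction.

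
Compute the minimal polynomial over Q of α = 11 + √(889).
m_α(x) = x^2 - 22x - 768

From α - 11 = √(889), squaring gives (α - 11)^2 = 889, i.e. α^2 - 22α + 121 = 889, so α^2 - 22α - 768 = 0. The discriminant of x^2 - 22x - 768 is (-22)^2 - 4·(-768) = 484 + 3072 = 3556, and 4·(889) is not a perfect square in Q since 889 is squarefree and ≠ 1. Hence x^2 - 22x - 768 is irreducible over Q and is the minimal polynomial of α.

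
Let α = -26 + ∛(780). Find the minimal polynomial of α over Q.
m_α(x) = x^3 + 78x^2 + 2028x + 16796

Set β = α + 26 = ∛(780), so β^3 = 780. Then (α + 26)^3 - 780 = 0, i.e. α is a root of g(x) = (x + 26)^3 - 780 = x^3 + 78x^2 + 2028x + 16796. Since g(x) = h(x + 26) where h(x) = x^3 - 780, and h is irreducible over Q (because 780 is not a perfect cube, so h has no rational root, and a monic cubic with no rational root is irreducible), g is also irreducible (irreducibility is preserved under the substitution x → x + 26). Hence m_α(x) = x^3 + 78x^2 + 2028x + 16796.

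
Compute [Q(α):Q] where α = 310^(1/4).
[Q(α):Q] = 4

α is a root of x^4 - 310. By Eisenstein's criterion at the prime p = 2 (which divides the constant term 310 but p^2 = 4 does not, since 310 is squarefree), x^4 - 310 is irreducible over Q. Hence [Q(α):Q] = 4.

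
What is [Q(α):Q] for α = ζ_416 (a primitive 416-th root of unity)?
[Q(α):Q] = 192

The minimal polynomial of ζ_416 over Q is the 416-th cyclotomic polynomial Φ_416(x), which is irreducible over Q and has degree φ(416) = 192. Hence [Q(α):Q] = φ(416) = 192.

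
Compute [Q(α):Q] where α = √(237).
[Q(α):Q] = 2

[Q(α):Q] equals the degree of the minimal polynomial of α. Here α^2 = 237 and x^2 - 237 is irreducible (d = 237 is squarefree, ≠ 1, hence not a square), so deg(m_α) = 2. Thus [Q(α):Q] = 2.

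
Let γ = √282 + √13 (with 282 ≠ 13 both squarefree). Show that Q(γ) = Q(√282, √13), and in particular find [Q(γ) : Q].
[Q(γ) : Q] = 4 (equivalently, Q(γ) = Q(√282, √13))

Obviously Q(γ) ⊆ Q(√282, √13), and [Q(√282, √13):Q] = 4 (since 282, 13 are distinct squarefree integers > 1 with 3666 not a perfect square). To show equality we compute the minimal polynomial of γ. From γ = √282 + √13: γ^2 = 282 + 2√(3666) + 13 = 295 + 2√(3666), so γ^2 - 295 = 2√(3666); squaring, (γ^2 - 295)^2 = 4·3666, i.e. γ^4 - 590γ^2 + 87025 - 14664 = 0, i.e. γ^4 - 590γ^2 + 72361 = 0. So γ is a root of x^4 - 590x^2 + 72361. This polynomial is irreducible over Q: it has no rational root (each ±√282 ± √13 is irrational), and any factorization into two quadratics over Q would force √(3666) ∈ Q (pairing opposite roots) or √282, √13 ∈ Q (other pairings), all impossible. Hence [Q(γ):Q] = 4 = [Q(√282, √13):Q], so Q(γ) = Q(√282, √13).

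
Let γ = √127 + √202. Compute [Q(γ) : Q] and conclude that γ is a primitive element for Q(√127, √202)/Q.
[Q(γ) : Q] = 4 (equivalently, Q(γ) = Q(√127, √202))

Obviously Q(γ) ⊆ Q(√127, √202), and [Q(√127, √202):Q] = 4 (since 127, 202 are distinct squarefree integers > 1 with 25654 not a perfect square). To show equality we compute the minimal polynomial of γ. From γ = √127 + √202: γ^2 = 127 + 2√(25654) + 202 = 329 + 2√(25654), so γ^2 - 329 = 2√(25654); squaring, (γ^2 - 329)^2 = 4·25654, i.e. γ^4 - 658γ^2 + 108241 - 102616 = 0, i.e. γ^4 - 658γ^2 + 5625 = 0. So γ is a root of x^4 - 658x^2 + 5625. This polynomial is irreducible over Q: it has no rational root (each ±√127 ± √202 is irrational), and any factorization into two quadratics over Q would force √(25654) ∈ Q (pairing opposite roots) or √127, √202 ∈ Q (other pairings), all impossible. Hence [Q(γ):Q] = 4 = [Q(√127, √202):Q], so Q(γ) = Q(√127, √202).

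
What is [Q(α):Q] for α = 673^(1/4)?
[Q(α):Q] = 4

α is a root of x^4 - 673. By Eisenstein's criterion at the prime p = 673 (which divides the constant term 673 but p^2 = 452929 does not, since 673 is squarefree), x^4 - 673 is irreducible over Q. Hence [Q(α):Q] = 4.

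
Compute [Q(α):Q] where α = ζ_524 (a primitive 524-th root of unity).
[Q(α):Q] = 260

The minimal polynomial of ζ_524 over Q is the 524-th cyclotomic polynomial Φ_524(x), which is irreducible over Q and has degree φ(524) = 260. Hence [Q(α):Q] = φ(524) = 260.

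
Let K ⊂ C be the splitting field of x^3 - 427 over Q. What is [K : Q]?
[K : Q] = 6

The roots of x^3 - 427 are ∛427, ω∛427, ω^2∛427 where ω = e^(2πi/3) is a primitive cube root of unity, so K = Q(∛427, ω). Now [Q(∛427):Q] = 3 (since 427 is not a perfect cube, x^3 - 427 is irreducible) and [Q(ω):Q] = 2. Both 2 and 3 divide [K:Q], and [K:Q] ≤ 3·2 = 6, so [K:Q] = 6. (Equivalently: Q(∛427) ⊂ R but ω ∉ R, so [K : Q(∛427)] = 2.)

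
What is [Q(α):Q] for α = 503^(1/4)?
[Q(α):Q] = 4

α is a root of x^4 - 503. By Eisenstein's criterion at the prime p = 503 (which divides the constant term 503 but p^2 = 253009 does not, since 503 is squarefree), x^4 - 503 is irreducible over Q. Hence [Q(α):Q] = 4.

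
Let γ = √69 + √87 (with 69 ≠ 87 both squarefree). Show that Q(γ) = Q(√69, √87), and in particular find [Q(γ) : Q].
[Q(γ) : Q] = 4 (equivalently, Q(γ) = Q(√69, √87))

Obviously Q(γ) ⊆ Q(√69, √87), and [Q(√69, √87):Q] = 4 (since 69, 87 are distinct squarefree integers > 1 with 6003 not a perfect square). To show equality we compute the minimal polynomial of γ. From γ = √69 + √87: γ^2 = 69 + 2√(6003) + 87 = 156 + 2√(6003), so γ^2 - 156 = 2√(6003); squaring, (γ^2 - 156)^2 = 4·6003, i.e. γ^4 - 312γ^2 + 24336 - 24012 = 0, i.e. γ^4 - 312γ^2 + 324 = 0. So γ is a root of x^4 - 312x^2 + 324. This polynomial is irreducible over Q: it has no rational root (each ±√69 ± √87 is irrational), and any factorization into two quadratics over Q would force √(6003) ∈ Q (pairing opposite roots) or √69, √87 ∈ Q (other pairings), all impossible. Hence [Q(γ):Q] = 4 = [Q(√69, √87):Q], so Q(γ) = Q(√69, √87).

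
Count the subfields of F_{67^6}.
F_{67^6} has 4 subfields

The subfields of F_{p^n} are exactly the fields F_{p^d} for d | n (each is the fixed field of the unique index-d subgroup of Gal(F_{p^n}/F_p) ≅ Z/nZ). The divisors of n = 6 are {1, 2, 3, 6}, giving 4 subfields: F_{67^1}, F_{67^2}, F_{67^3}, F_{67^6}.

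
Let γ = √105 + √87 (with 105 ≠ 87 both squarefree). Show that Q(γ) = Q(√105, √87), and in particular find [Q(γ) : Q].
[Q(γ) : Q] = 4 (equivalently, Q(γ) = Q(√105, √87))

Obviously Q(γ) ⊆ Q(√105, √87), and [Q(√105, √87):Q] = 4 (since 105, 87 are distinct squarefree integers > 1 with 9135 not a perfect square). To show equality we compute the minimal polynomial of γ. From γ = √105 + √87: γ^2 = 105 + 2√(9135) + 87 = 192 + 2√(9135), so γ^2 - 192 = 2√(9135); squaring, (γ^2 - 192)^2 = 4·9135, i.e. γ^4 - 384γ^2 + 36864 - 36540 = 0, i.e. γ^4 - 384γ^2 + 324 = 0. So γ is a root of x^4 - 384x^2 + 324. This polynomial is irreducible over Q: it has no rational root (each ±√105 ± √87 is irrational), and any factorization into two quadratics over Q would force √(9135) ∈ Q (pairing opposite roots) or √105, √87 ∈ Q (other pairings), all impossible. Hence [Q(γ):Q] = 4 = [Q(√105, √87):Q], so Q(γ) = Q(√105, √87).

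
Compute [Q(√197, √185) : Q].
[Q(√197, √185) : Q] = 4

[Q(√197):Q] = 2 (min poly x^2 - 197, irreducible since 197 is squarefree > 1). For the top step, suppose √185 ∈ Q(√197), say √185 = c + d√197 with c, d ∈ Q. Squaring: 185 = c^2 + 197d^2 + 2cd√197. Since √197 ∉ Q this forces 2cd = 0. If d = 0 then √185 = c ∈ Q, contradicting 185 squarefree > 1. If c = 0 then 185 = 197d^2, so 197·185 = (197d)^2 is a perfect square in Q — but 197·185 = 36445 is not a perfect square (since 197 and 185 are distinct squarefree integers). Contradiction. Hence √185 ∉ Q(√197), so x^2 - 185 stays irreducible over Q(√197) and [Q(√197, √185) : Q(√197)] = 2. By the tower law, [Q(√197, √185) : Q] = 2 · 2 = 4.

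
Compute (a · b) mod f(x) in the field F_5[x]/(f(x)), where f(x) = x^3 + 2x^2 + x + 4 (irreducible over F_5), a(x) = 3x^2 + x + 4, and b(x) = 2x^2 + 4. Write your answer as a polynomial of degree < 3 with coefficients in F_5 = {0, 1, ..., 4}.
a · b ≡ 4x^2 + 1 (mod f(x))

Multiply in F_5[x]: a(x)·b(x) = (3x^2 + x + 4)·(2x^2 + 4) = x^4 + 2x^3 + 4x + 1. This has degree ≥ 3, so divide by f(x) over F_5: x^4 + 2x^3 + 4x + 1 = (x)·(x^3 + 2x^2 + x + 4) + (4x^2 + 1). Hence a·b ≡ 4x^2 + 1 (mod f). (F_5[x]/(f) is a field with 5^3 = 125 elements since f is irreducible of degree 3.)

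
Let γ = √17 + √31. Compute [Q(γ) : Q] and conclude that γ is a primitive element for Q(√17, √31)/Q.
[Q(γ) : Q] = 4 (equivalently, Q(γ) = Q(√17, √31))

Obviously Q(γ) ⊆ Q(√17, √31), and [Q(√17, √31):Q] = 4 (since 17, 31 are distinct squarefree integers > 1 with 527 not a perfect square). To show equality we compute the minimal polynomial of γ. From γ = √17 + √31: γ^2 = 17 + 2√(527) + 31 = 48 + 2√(527), so γ^2 - 48 = 2√(527); squaring, (γ^2 - 48)^2 = 4·527, i.e. γ^4 - 96γ^2 + 2304 - 2108 = 0, i.e. γ^4 - 96γ^2 + 196 = 0. So γ is a root of x^4 - 96x^2 + 196. This polynomial is irreducible over Q: it has no rational root (each ±√17 ± √31 is irrational), and any factorization into two quadratics over Q would force √(527) ∈ Q (pairing opposite roots) or √17, √31 ∈ Q (other pairings), all impossible. Hence [Q(γ):Q] = 4 = [Q(√17, √31):Q], so Q(γ) = Q(√17, √31).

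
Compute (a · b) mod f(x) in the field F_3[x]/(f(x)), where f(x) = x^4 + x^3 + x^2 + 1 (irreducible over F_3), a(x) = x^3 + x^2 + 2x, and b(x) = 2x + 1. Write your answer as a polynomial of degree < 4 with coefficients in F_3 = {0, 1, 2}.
a · b ≡ x^3 + 2x + 1 (mod f(x))

Multiply in F_3[x]: a(x)·b(x) = (x^3 + x^2 + 2x)·(2x + 1) = 2x^4 + 2x^2 + 2x. This has degree ≥ 4, so divide by f(x) over F_3: 2x^4 + 2x^2 + 2x = (2)·(x^4 + x^3 + x^2 + 1) + (x^3 + 2x + 1). Hence a·b ≡ x^3 + 2x + 1 (mod f). (F_3[x]/(f) is a field with 3^4 = 81 elements since f is irreducible of degree 4.)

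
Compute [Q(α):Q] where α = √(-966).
[Q(α):Q] = 2

[Q(α):Q] equals the degree of the minimal polynomial of α. Here α^2 = -966 and x^2 + 966 is irreducible (d = -966 is squarefree, ≠ 1, hence not a square), so deg(m_α) = 2. Thus [Q(α):Q] = 2.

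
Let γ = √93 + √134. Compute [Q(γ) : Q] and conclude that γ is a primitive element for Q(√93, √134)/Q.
[Q(γ) : Q] = 4 (equivalently, Q(γ) = Q(√93, √134))

Obviously Q(γ) ⊆ Q(√93, √134), and [Q(√93, √134):Q] = 4 (since 93, 134 are distinct squarefree integers > 1 with 12462 not a perfect square). To show equality we compute the minimal polynomial of γ. From γ = √93 + √134: γ^2 = 93 + 2√(12462) + 134 = 227 + 2√(12462), so γ^2 - 227 = 2√(12462); squaring, (γ^2 - 227)^2 = 4·12462, i.e. γ^4 - 454γ^2 + 51529 - 49848 = 0, i.e. γ^4 - 454γ^2 + 1681 = 0. So γ is a root of x^4 - 454x^2 + 1681. This polynomial is irreducible over Q: it has no rational root (each ±√93 ± √134 is irrational), and any factorization into two quadratics over Q would force √(12462) ∈ Q (pairing opposite roots) or √93, √134 ∈ Q (other pairings), all impossible. Hence [Q(γ):Q] = 4 = [Q(√93, √134):Q], so Q(γ) = Q(√93, √134).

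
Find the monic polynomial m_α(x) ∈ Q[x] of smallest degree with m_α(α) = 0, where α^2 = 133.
m_α(x) = x^2 - 133

α satisfies α^2 - 133 = 0, so x^2 - 133 annihilates α. Since d = 133 is squarefree and ≠ 1, it is not a perfect square in Q, so x^2 - 133 has no rational root and is therefore irreducible over Q (a degree-2 polynomial over a field is irreducible iff it has no root). Hence m_α(x) = x^2 - 133.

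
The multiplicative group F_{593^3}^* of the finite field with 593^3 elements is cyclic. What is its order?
|F_{593^3}^*| = 208527856

F_{593^3} has 593^3 = 208527857 elements; its multiplicative group consists of all nonzero elements, so |F_{593^3}^*| = 208527857 - 1 = 208527856. (It is cyclic since any finite subgroup of the multiplicative group of a field is cyclic.)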